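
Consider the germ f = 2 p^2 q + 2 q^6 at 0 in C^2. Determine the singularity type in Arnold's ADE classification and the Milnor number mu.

Type D7, Milnor number mu = 7.

The Hessian of f at 0 is [[0, 0], [0, 0]] with rank 0, so corank 2. A Groebner basis of the Jacobian ideal J(f) in C{p,q} is {p^2/6 + q^5, p^3, p*q}; counting standard monomials gives mu = 7. Corank 2; j^3 = 2*p^2*q has shape L^2 M (L != M), so D-series; mu = 7 gives D_7.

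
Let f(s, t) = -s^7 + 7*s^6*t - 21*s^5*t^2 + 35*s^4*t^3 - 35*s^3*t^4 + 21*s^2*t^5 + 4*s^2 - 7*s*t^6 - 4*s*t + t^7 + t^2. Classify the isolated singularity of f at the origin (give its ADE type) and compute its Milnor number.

Type A6, Milnor number mu = 6.

The Hessian of f at 0 has rank 1. Corank 1: A-series; mu = 6 gives A_6.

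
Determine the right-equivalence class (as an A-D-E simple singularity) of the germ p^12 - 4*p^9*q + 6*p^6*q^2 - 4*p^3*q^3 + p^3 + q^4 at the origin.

E6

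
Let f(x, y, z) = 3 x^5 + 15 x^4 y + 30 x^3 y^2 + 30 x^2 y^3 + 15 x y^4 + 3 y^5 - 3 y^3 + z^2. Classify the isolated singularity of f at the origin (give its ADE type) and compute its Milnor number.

Type E8, Milnor number mu = 8.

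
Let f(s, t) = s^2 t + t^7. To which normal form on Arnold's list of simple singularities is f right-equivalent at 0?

The Hessian of f at 0 is [[0, 0], [0, 0]] with rank 0, so corank 2. A Groebner basis of the Jacobian ideal J(f) in C{s,t} is {s^2/7 + t^6, s^3, s*t}; counting standard monomials gives mu = 8. Corank 2; j^3 = s^2*t has shape L^2 M (L != M), so D-series; mu = 8 gives D_8.

D8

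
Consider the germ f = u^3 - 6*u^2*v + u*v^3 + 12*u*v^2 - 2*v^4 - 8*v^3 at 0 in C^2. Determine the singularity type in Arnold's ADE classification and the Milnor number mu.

The Hessian of f at 0 has rank 0. Corank 2; j^3 = (u - 2*v)^3 is a perfect cube, so E-series; the 4-jet and mu = 7 give E_7.

Type E_{7}, Milnor number mu = 7.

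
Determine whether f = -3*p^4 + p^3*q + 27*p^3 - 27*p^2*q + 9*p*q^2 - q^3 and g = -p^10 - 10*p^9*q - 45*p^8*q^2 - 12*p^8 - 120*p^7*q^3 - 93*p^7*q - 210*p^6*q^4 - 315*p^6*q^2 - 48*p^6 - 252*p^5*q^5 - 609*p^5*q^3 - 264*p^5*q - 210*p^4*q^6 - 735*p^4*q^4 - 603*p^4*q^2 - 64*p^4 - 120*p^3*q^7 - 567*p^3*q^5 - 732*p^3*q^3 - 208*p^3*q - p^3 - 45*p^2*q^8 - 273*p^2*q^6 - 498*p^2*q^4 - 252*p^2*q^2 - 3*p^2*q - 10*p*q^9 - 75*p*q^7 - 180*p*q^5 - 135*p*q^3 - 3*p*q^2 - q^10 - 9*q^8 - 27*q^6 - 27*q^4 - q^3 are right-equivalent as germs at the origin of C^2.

The Hessian of f at 0 has rank 0. Corank 2; j^3 = (3*p - q)^3 is a perfect cube, so E-series; the 4-jet and mu = 7 give E_7. The Hessian of g at 0 has rank 0. Corank 2; j^3 = -(p + q)^3 is a perfect cube, so E-series; the 4-jet and mu = 7 give E_7. Both have type E_7, hence right-equivalent.

Yes.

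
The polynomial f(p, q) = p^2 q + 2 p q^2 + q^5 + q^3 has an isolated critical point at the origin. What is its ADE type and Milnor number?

Type D6, Milnor number mu = 6.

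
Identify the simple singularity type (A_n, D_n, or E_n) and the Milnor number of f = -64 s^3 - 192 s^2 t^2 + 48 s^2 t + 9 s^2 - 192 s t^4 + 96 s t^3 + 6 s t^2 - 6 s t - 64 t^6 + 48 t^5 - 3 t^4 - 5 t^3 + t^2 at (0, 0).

Type A2, Milnor number mu = 2.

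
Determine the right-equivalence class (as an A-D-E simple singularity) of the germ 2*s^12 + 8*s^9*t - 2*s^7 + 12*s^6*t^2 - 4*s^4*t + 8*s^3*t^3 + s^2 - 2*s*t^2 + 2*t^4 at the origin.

A3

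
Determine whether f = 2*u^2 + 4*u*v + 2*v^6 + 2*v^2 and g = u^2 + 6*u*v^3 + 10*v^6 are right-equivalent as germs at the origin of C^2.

Yes.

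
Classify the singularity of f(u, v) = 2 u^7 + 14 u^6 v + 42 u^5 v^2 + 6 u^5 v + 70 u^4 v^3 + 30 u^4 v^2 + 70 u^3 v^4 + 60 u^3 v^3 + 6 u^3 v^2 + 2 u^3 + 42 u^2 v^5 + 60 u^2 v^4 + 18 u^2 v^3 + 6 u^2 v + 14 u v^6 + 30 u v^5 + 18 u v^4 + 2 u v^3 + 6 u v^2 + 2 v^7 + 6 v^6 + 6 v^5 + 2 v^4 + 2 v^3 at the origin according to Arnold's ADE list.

E7

The Hessian of f at 0 has rank 0. Corank 2; j^3 = 2*(u + v)^3 is a perfect cube, so E-series; the 4-jet and mu = 7 give E_7.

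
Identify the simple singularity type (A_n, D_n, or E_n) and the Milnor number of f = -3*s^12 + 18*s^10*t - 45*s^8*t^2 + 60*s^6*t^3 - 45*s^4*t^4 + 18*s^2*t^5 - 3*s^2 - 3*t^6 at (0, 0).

Type A_{5}, Milnor number mu = 5.

The Hessian of f at 0 has rank 1. Corank 1: A-series; mu = 5 gives A_5.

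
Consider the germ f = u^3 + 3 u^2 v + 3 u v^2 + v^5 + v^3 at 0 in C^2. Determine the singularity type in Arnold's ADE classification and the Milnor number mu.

Type E_8, Milnor number mu = 8.

The Hessian of f at 0 has rank 0. Corank 2; j^3 = (u + v)^3 is a perfect cube, so E-series; the 5-jet and mu = 8 give E_8.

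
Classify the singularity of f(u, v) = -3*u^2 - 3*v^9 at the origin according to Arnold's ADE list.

The Hessian of f at 0 has rank 1. Corank 1: A-series; mu = 8 gives A_8.

A_8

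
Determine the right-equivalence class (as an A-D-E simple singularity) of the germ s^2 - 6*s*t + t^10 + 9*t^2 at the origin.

A9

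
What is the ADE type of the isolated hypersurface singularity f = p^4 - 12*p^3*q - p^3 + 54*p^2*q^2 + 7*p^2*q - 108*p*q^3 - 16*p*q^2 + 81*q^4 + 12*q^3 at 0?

D_5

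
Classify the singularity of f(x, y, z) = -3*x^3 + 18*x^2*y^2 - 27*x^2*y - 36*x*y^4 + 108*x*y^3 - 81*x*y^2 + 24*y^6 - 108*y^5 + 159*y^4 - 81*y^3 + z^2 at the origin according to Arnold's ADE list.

E_{6}

The Hessian of f at 0 has rank 1. Corank 2; j^3 = -3*(x + 3*y)^3 is a perfect cube, so E-series; the 4-jet and mu = 6 give E_6.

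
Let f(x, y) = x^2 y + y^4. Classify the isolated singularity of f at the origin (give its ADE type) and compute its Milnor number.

Type D_{5}, Milnor number mu = 5.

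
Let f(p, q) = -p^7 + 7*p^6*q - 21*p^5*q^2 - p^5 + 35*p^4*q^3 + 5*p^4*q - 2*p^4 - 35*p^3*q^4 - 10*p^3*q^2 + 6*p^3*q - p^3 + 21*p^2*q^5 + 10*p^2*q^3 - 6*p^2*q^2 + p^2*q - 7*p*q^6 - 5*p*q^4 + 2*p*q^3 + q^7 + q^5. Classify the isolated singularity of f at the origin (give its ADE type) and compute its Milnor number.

The Hessian of f at 0 has rank 0. Corank 2; j^3 = -p^2*(p - q) has shape L^2 M (L != M), so D-series; mu = 8 gives D_8.

Type D8, Milnor number mu = 8.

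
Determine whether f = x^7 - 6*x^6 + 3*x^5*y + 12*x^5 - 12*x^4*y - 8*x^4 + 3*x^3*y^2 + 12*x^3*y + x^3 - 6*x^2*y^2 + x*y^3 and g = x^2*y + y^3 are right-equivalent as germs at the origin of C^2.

No.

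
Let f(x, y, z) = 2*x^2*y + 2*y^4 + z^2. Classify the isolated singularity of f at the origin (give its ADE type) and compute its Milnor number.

Type D_5, Milnor number mu = 5.

The Hessian of f at 0 has rank 1. Corank 2; j^3 = 2*x^2*y has shape L^2 M (L != M), so D-series; mu = 5 gives D_5.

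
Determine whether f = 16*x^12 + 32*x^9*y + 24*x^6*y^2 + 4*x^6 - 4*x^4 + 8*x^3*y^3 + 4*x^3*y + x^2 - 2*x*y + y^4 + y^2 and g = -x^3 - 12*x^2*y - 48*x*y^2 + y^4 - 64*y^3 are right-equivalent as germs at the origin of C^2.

No.

The Hessian of f at 0 has rank 1. Corank 1: A-series; mu = 3 gives A_3. The Hessian of g at 0 has rank 0. Corank 2; j^3 = -(x + 4*y)^3 is a perfect cube, so E-series; the 4-jet and mu = 6 give E_6. f is A_3 but g is E_6, hence not right-equivalent.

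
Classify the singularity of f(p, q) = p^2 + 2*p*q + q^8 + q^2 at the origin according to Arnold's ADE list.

A7

The Hessian of f at 0 is [[2, 2], [2, 2]] with rank 1, so corank 1. A Groebner basis of the Jacobian ideal J(f) in C{p,q} is {q^7, p + q}; counting standard monomials gives mu = 7. Corank 1: A-series; mu = 7 gives A_7.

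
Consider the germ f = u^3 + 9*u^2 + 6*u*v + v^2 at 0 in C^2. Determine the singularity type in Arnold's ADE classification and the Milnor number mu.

Type A_{2}, Milnor number mu = 2.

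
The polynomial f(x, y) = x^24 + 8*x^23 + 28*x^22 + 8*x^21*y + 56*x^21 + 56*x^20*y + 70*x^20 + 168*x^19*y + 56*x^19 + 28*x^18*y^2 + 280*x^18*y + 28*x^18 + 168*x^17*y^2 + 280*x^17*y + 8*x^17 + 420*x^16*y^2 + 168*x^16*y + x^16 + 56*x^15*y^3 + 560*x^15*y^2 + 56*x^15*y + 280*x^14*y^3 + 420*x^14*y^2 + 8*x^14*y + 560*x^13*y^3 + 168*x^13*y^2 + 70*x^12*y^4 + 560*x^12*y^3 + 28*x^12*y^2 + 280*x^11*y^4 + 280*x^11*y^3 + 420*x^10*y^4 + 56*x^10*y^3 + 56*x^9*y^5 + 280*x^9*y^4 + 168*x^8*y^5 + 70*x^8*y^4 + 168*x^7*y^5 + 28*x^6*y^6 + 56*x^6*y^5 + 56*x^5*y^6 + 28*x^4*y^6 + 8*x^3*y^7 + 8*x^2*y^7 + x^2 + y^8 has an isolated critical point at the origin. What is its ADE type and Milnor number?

The Hessian of f at 0 has rank 1. Corank 1: A-series; mu = 7 gives A_7.

Type A7, Milnor number mu = 7.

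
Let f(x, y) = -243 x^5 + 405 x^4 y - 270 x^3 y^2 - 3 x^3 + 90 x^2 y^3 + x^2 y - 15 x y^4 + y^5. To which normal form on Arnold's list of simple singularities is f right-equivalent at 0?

D_6

The Hessian of f at 0 has rank 0. Corank 2; j^3 = -x^2*(3*x - y) has shape L^2 M (L != M), so D-series; mu = 6 gives D_6.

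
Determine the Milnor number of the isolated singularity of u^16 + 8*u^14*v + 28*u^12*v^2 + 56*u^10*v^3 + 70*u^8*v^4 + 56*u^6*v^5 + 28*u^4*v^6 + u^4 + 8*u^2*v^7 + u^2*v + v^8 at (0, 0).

9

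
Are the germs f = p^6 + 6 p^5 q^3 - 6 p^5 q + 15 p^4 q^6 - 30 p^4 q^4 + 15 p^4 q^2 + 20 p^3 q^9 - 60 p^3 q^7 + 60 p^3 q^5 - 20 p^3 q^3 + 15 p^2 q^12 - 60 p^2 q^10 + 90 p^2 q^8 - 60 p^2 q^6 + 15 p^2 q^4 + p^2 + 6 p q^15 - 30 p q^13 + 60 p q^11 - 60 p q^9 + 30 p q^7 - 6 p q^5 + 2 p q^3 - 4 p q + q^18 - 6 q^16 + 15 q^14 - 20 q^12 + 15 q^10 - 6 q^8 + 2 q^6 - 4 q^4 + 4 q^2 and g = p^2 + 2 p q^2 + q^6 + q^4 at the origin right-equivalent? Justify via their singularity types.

Yes.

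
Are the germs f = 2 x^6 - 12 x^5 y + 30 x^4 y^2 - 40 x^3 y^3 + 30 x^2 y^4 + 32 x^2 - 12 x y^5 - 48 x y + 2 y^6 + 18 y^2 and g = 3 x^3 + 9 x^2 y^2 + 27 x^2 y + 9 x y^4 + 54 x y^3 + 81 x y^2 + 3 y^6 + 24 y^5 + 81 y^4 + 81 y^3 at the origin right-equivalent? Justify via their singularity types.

No.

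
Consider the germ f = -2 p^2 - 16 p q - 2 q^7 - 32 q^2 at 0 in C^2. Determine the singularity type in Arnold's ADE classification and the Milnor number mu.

The Hessian of f at 0 is [[-4, -16], [-16, -64]] with rank 1, so corank 1. A Groebner basis of the Jacobian ideal J(f) in C{p,q} is {q^6, p + 4*q}; counting standard monomials gives mu = 6. Corank 1: A-series; mu = 6 gives A_6.

Type A_6, Milnor number mu = 6.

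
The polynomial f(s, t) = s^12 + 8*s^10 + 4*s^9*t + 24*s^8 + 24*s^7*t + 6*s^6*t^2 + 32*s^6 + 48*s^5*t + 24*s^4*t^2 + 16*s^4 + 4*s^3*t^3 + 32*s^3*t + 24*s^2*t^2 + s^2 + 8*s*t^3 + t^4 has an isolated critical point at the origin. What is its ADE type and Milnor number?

The Hessian of f at 0 has rank 1. Corank 1: A-series; mu = 3 gives A_3.

Type A_3, Milnor number mu = 3.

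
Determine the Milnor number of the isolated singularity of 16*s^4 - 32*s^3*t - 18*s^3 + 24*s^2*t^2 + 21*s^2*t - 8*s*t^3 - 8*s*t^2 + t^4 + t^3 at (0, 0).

5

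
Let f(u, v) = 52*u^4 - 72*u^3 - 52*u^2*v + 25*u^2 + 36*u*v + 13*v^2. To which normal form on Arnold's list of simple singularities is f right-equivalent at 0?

A_{1}

The Hessian of f at 0 is [[50, 36], [36, 26]] with rank 2, so corank 0. A Groebner basis of the Jacobian ideal J(f) in C{u,v} is {u, v}; counting standard monomials gives mu = 1. Corank 0: nondegenerate Morse point, so A_1.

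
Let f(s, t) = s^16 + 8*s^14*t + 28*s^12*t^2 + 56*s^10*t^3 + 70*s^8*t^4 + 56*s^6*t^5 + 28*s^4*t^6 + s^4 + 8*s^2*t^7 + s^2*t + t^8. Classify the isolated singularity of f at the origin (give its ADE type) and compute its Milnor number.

Type D9, Milnor number mu = 9.

The Hessian of f at 0 has rank 0. Corank 2; j^3 = s^2*t has shape L^2 M (L != M), so D-series; mu = 9 gives D_9.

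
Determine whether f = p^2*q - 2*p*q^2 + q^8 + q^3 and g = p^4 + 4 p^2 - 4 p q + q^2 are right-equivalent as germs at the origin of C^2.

No.

The Hessian of f at 0 is [[0, 0], [0, 0]] with rank 0, so corank 2. A Groebner basis of the Jacobian ideal J(f) in C{p,q} is {p^2/8 + q^7 - q^2/8, p^3 - q^3, p*q - q^2}; counting standard monomials gives mu = 9. Corank 2; j^3 = q*(p - q)^2 has shape L^2 M (L != M), so D-series; mu = 9 gives D_9. The Hessian of g at 0 is [[8, -4], [-4, 2]] with rank 1, so corank 1. A Groebner basis of the Jacobian ideal J(g) in C{p,q} is {q^3, p - q/2}; counting standard monomials gives mu = 3. Corank 1: A-series; mu = 3 gives A_3. f is D_9 but g is A_3, hence not right-equivalent.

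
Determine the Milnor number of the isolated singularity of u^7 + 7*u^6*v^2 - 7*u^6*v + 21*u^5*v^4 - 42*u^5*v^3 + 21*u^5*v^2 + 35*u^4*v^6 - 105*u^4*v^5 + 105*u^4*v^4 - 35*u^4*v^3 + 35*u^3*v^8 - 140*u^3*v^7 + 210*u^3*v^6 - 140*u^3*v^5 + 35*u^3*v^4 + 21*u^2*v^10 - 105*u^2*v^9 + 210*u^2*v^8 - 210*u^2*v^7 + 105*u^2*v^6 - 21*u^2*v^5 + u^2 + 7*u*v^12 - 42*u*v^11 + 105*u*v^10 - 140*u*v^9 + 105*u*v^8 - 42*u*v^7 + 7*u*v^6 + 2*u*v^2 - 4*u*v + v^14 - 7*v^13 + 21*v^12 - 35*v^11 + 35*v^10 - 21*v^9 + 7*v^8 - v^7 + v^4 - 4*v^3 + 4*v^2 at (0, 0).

6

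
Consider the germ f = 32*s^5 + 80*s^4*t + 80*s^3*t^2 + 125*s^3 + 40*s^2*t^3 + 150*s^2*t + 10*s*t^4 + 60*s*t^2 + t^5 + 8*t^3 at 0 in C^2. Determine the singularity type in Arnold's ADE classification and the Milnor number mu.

Type E8, Milnor number mu = 8.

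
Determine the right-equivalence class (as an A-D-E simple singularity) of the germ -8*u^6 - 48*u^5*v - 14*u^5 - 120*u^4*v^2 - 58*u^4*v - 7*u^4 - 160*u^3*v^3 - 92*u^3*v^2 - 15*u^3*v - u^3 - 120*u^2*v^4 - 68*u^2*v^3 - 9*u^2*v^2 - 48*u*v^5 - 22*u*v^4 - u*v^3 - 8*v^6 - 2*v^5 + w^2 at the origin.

E_7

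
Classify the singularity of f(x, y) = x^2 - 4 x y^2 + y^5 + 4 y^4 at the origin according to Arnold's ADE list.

A_{4}

The Hessian of f at 0 is [[2, 0], [0, 0]] with rank 1, so corank 1. A Groebner basis of the Jacobian ideal J(f) in C{x,y} is {x^2, -x/2 + y^2}; counting standard monomials gives mu = 4. Corank 1: A-series; mu = 4 gives A_4.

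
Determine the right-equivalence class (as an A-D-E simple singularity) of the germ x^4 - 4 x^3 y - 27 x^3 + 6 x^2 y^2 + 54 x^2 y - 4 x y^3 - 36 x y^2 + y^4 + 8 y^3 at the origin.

E_6

The Hessian of f at 0 has rank 0. Corank 2; j^3 = -(3*x - 2*y)^3 is a perfect cube, so E-series; the 4-jet and mu = 6 give E_6.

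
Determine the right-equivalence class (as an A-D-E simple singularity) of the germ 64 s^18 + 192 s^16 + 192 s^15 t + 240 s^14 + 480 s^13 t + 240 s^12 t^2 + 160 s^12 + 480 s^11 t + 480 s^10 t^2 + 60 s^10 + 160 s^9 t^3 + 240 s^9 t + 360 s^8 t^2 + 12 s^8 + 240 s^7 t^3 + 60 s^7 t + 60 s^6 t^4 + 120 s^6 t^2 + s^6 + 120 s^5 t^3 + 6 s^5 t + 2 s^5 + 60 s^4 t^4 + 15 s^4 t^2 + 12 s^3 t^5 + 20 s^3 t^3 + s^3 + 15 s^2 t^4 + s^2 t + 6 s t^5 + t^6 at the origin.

D_{7}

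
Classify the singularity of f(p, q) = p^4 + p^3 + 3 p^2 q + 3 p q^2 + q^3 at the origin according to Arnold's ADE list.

The Hessian of f at 0 is [[0, 0], [0, 0]] with rank 0, so corank 2. A Groebner basis of the Jacobian ideal J(f) in C{p,q} is {q^4, p*q^2 + 2*q^3/3, p^2 + 2*p*q + q^2}; counting standard monomials gives mu = 6. Corank 2; j^3 = (p + q)^3 is a perfect cube, so E-series; the 4-jet and mu = 6 give E_6.

E6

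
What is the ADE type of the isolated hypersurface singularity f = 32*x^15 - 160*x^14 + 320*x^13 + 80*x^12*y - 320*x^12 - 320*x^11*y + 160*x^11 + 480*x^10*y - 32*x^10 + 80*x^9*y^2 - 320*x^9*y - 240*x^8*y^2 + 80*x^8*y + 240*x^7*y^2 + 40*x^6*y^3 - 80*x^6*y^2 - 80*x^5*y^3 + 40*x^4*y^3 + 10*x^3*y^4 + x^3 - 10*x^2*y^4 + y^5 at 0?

E8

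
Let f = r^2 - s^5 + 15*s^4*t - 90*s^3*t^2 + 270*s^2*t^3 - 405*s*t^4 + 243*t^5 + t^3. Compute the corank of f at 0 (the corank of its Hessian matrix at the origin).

2

Hessian at 0 has rank 1.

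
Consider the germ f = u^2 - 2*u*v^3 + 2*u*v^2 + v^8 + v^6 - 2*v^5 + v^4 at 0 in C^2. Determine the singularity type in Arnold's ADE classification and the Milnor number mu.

Type A_{7}, Milnor number mu = 7.

The Hessian of f at 0 is [[2, 0], [0, 0]] with rank 1, so corank 1. A Groebner basis of the Jacobian ideal J(f) in C{u,v} is {u^3 + u^2 + 2*u*v^2 + u*v + u + v^2, u^2*v + 2*u^2 + 3*u*v^2 + u*v + u + v^2, -u + v^3 - v^2}; counting standard monomials gives mu = 7. Corank 1: A-series; mu = 7 gives A_7.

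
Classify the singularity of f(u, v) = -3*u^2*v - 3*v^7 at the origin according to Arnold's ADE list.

D_{8}

The Hessian of f at 0 is [[0, 0], [0, 0]] with rank 0, so corank 2. A Groebner basis of the Jacobian ideal J(f) in C{u,v} is {u^2/7 + v^6, u^3, u*v}; counting standard monomials gives mu = 8. Corank 2; j^3 = -3*u^2*v has shape L^2 M (L != M), so D-series; mu = 8 gives D_8.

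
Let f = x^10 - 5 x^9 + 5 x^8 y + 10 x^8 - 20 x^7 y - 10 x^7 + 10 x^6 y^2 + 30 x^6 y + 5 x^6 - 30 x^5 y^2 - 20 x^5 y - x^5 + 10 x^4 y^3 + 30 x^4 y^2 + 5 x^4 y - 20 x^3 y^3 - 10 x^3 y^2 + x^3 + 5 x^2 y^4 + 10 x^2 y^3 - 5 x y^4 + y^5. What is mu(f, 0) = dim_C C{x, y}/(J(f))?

The Hessian of f at 0 is [[0, 0], [0, 0]] with rank 0, so corank 2. A Groebner basis of the Jacobian ideal J(f) in C{x,y} is {y^5, x*y^3 - y^4/4, x^2}; counting standard monomials gives mu = 8. Corank 2; j^3 = x^3 is a perfect cube, so E-series; the 5-jet and mu = 8 give E_8.

8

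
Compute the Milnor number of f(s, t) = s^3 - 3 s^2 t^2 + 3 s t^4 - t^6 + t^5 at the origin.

8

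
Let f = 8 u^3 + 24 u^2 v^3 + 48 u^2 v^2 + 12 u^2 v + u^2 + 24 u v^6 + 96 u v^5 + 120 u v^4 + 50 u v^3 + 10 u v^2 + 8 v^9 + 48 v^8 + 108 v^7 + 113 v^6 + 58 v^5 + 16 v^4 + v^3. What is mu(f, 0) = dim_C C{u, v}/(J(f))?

The Hessian of f at 0 has rank 1. Corank 1: A-series; mu = 2 gives A_2.

2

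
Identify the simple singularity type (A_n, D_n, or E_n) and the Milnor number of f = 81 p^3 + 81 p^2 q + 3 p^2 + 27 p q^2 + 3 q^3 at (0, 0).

The Hessian of f at 0 has rank 1. Corank 1: A-series; mu = 2 gives A_2.

Type A_{2}, Milnor number mu = 2.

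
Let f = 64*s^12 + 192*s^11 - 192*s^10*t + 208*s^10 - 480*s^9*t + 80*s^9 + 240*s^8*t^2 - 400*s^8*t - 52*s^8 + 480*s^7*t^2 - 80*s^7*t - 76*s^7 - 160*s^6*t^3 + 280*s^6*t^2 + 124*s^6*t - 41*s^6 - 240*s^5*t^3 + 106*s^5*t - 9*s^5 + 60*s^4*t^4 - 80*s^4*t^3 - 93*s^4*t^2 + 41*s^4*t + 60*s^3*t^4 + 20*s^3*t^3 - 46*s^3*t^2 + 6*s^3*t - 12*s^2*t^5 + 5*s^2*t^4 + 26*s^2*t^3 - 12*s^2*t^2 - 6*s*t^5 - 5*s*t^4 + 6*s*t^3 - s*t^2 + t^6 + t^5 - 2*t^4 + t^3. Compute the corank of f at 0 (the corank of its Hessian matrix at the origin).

2

The Hessian at 0 is [[0, 0], [0, 0]] of rank 0; hence corank 2.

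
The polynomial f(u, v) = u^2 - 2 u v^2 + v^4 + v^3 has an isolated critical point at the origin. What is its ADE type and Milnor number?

Type A2, Milnor number mu = 2.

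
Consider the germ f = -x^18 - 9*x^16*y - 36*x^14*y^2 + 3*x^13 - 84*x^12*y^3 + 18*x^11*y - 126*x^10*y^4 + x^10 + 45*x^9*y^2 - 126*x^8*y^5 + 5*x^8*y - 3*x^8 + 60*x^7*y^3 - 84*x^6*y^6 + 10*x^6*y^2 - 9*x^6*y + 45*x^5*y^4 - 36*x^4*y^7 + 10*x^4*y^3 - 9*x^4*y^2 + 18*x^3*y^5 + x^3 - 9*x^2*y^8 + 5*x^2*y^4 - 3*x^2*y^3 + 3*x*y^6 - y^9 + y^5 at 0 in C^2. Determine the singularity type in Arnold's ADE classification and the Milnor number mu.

The Hessian of f at 0 is [[0, 0], [0, 0]] with rank 0, so corank 2. A Groebner basis of the Jacobian ideal J(f) in C{x,y} is {-x^2/2 + x*y^3, y^4, x^3, x^2*y}; counting standard monomials gives mu = 8. Corank 2; j^3 = x^3 is a perfect cube, so E-series; the 5-jet and mu = 8 give E_8.

Type E_{8}, Milnor number mu = 8.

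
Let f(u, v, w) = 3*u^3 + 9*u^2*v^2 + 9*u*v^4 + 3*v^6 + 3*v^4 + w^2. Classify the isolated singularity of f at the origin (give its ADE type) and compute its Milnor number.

The Hessian of f at 0 is [[0, 0, 0], [0, 0, 0], [0, 0, 2]] with rank 1, so corank 2. A Groebner basis of the Jacobian ideal J(f) in C{u,v,w} is {u^3, u^2*v, u^2/2 + u*v^2, v^3, w}; counting standard monomials gives mu = 6. Corank 2; j^3 = 3*u^3 is a perfect cube, so E-series; the 4-jet and mu = 6 give E_6.

Type E_6, Milnor number mu = 6.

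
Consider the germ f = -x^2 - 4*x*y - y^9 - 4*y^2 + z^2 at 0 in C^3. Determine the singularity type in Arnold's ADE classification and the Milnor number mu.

The Hessian of f at 0 is [[-2, -4, 0], [-4, -8, 0], [0, 0, 2]] with rank 2, so corank 1. A Groebner basis of the Jacobian ideal J(f) in C{x,y,z} is {y^8, x + 2*y, z}; counting standard monomials gives mu = 8. Corank 1: A-series; mu = 8 gives A_8.

Type A8, Milnor number mu = 8.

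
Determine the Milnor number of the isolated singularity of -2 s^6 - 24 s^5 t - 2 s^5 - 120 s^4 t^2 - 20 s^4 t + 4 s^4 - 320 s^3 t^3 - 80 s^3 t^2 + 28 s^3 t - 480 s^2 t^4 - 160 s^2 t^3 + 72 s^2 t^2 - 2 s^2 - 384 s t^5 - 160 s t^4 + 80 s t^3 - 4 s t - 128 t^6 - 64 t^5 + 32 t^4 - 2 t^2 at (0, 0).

4

The Hessian of f at 0 has rank 1. Corank 1: A-series; mu = 4 gives A_4.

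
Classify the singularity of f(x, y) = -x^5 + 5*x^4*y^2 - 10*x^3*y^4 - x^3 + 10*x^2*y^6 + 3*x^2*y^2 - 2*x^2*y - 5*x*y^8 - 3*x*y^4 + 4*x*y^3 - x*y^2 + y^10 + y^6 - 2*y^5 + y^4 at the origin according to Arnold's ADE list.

The Hessian of f at 0 has rank 0. Corank 2; j^3 = -x*(x + y)^2 has shape L^2 M (L != M), so D-series; mu = 6 gives D_6.

D_6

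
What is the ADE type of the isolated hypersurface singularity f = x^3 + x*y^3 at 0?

The Hessian of f at 0 is [[0, 0], [0, 0]] with rank 0, so corank 2. A Groebner basis of the Jacobian ideal J(f) in C{x,y} is {x^3, x*y^2, 3*x^2 + y^3}; counting standard monomials gives mu = 7. Corank 2; j^3 = x^3 is a perfect cube, so E-series; the 4-jet and mu = 7 give E_7.

E_{7}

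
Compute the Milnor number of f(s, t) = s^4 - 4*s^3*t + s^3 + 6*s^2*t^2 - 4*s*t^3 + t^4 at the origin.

6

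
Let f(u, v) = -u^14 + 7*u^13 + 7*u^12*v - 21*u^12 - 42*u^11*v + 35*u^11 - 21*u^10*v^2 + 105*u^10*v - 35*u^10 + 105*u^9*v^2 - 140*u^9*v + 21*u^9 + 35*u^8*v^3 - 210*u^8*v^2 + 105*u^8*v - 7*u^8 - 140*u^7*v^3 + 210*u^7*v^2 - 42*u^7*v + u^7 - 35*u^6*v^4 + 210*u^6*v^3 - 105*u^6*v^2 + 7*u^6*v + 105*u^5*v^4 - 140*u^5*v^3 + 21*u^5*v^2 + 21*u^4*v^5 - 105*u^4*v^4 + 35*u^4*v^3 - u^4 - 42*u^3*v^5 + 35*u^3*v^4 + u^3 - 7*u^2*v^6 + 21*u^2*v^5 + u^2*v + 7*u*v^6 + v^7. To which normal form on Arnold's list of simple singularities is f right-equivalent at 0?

D_{8}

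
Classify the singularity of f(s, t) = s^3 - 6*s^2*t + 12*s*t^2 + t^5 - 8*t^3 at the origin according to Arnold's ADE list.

The Hessian of f at 0 has rank 0. Corank 2; j^3 = (s - 2*t)^3 is a perfect cube, so E-series; the 5-jet and mu = 8 give E_8.

E_8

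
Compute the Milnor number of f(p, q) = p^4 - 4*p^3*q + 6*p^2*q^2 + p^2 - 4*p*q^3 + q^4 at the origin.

The Hessian of f at 0 has rank 1. Corank 1: A-series; mu = 3 gives A_3.

3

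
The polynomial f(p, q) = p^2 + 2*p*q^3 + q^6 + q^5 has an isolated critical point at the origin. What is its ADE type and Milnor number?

Type A_{4}, Milnor number mu = 4.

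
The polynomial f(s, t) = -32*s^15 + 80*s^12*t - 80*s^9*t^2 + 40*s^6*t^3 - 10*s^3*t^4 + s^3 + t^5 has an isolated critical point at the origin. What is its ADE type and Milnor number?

The Hessian of f at 0 is [[0, 0], [0, 0]] with rank 0, so corank 2. A Groebner basis of the Jacobian ideal J(f) in C{s,t} is {t^4, s^2}; counting standard monomials gives mu = 8. Corank 2; j^3 = s^3 is a perfect cube, so E-series; the 5-jet and mu = 8 give E_8.

Type E_{8}, Milnor number mu = 8.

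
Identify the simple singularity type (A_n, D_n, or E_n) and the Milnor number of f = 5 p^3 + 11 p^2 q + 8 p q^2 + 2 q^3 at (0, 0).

Type D_4, Milnor number mu = 4.

The Hessian of f at 0 is [[0, 0], [0, 0]] with rank 0, so corank 2. A Groebner basis of the Jacobian ideal J(f) in C{p,q} is {q^3, p^2 + 2*q^2, p*q - q^2}; counting standard monomials gives mu = 4. Corank 2; j^3 = (p + q)*(5*p^2 + 6*p*q + 2*q^2) splits into three distinct lines over C (the quadratic factor has nonzero discriminant), so D_4.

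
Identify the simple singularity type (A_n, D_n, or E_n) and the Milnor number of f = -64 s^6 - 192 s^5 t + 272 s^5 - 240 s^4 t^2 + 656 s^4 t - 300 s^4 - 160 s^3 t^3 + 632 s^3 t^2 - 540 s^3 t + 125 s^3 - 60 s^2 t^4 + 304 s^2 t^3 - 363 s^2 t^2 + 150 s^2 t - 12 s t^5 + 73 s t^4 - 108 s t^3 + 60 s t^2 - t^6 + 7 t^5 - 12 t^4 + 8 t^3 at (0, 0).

The Hessian of f at 0 has rank 0. Corank 2; j^3 = (5*s + 2*t)^3 is a perfect cube, so E-series; the 5-jet and mu = 8 give E_8.

Type E_8, Milnor number mu = 8.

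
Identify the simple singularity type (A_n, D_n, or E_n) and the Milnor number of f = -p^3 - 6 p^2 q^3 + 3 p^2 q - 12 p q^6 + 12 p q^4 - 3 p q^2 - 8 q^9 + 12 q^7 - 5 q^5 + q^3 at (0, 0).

Type E8, Milnor number mu = 8.

The Hessian of f at 0 has rank 0. Corank 2; j^3 = -(p - q)^3 is a perfect cube, so E-series; the 5-jet and mu = 8 give E_8.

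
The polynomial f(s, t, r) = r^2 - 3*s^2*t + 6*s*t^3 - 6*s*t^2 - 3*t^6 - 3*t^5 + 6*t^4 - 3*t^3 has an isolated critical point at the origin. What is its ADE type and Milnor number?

The Hessian of f at 0 has rank 1. Corank 2; j^3 = -3*t*(s + t)^2 has shape L^2 M (L != M), so D-series; mu = 7 gives D_7.

Type D7, Milnor number mu = 7.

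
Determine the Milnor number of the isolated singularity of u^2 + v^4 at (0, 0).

3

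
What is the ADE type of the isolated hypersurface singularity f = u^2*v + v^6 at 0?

D_{7}

The Hessian of f at 0 has rank 0. Corank 2; j^3 = u^2*v has shape L^2 M (L != M), so D-series; mu = 7 gives D_7.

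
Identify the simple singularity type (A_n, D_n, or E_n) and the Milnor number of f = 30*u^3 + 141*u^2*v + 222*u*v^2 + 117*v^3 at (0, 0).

Type D_4, Milnor number mu = 4.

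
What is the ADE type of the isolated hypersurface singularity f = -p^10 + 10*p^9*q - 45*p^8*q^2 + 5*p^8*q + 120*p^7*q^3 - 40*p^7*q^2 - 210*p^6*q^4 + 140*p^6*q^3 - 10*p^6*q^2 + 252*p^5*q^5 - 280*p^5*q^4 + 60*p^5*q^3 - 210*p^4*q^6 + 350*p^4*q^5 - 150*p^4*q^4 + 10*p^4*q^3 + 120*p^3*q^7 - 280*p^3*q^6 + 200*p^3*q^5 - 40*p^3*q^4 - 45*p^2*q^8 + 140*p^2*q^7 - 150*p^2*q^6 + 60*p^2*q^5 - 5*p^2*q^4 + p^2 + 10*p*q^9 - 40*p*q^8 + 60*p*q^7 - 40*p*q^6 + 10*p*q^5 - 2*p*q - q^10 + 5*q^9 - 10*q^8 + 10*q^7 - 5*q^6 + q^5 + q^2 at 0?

A_{4}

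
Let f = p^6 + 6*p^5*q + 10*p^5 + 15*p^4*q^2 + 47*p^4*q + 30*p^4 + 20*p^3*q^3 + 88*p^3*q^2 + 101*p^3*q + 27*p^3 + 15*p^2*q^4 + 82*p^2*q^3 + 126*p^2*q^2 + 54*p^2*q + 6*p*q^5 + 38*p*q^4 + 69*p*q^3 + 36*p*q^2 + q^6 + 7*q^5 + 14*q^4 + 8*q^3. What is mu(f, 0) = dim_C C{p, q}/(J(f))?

7

The Hessian of f at 0 has rank 0. Corank 2; j^3 = (3*p + 2*q)^3 is a perfect cube, so E-series; the 4-jet and mu = 7 give E_7.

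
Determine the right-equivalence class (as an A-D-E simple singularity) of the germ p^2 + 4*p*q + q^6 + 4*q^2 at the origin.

A_{5}

The Hessian of f at 0 is [[2, 4], [4, 8]] with rank 1, so corank 1. A Groebner basis of the Jacobian ideal J(f) in C{p,q} is {q^5, p + 2*q}; counting standard monomials gives mu = 5. Corank 1: A-series; mu = 5 gives A_5.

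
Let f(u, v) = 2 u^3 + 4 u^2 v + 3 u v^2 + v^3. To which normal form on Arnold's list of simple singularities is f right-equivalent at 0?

D_{4}

The Hessian of f at 0 is [[0, 0], [0, 0]] with rank 0, so corank 2. A Groebner basis of the Jacobian ideal J(f) in C{u,v} is {v^3, u^2 - 3*v^2/2, u*v + 3*v^2/2}; counting standard monomials gives mu = 4. Corank 2; j^3 = (u + v)*(2*u^2 + 2*u*v + v^2) splits into three distinct lines over C (the quadratic factor has nonzero discriminant), so D_4.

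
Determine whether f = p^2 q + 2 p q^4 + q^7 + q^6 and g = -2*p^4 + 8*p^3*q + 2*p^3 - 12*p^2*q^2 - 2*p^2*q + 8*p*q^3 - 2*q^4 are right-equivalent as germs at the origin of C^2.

The Hessian of f at 0 is [[0, 0], [0, 0]] with rank 0, so corank 2. A Groebner basis of the Jacobian ideal J(f) in C{p,q} is {p*q + q^4, p^3, p^2*q, -p^2/6 + p*q^2}; counting standard monomials gives mu = 7. Corank 2; j^3 = p^2*q has shape L^2 M (L != M), so D-series; mu = 7 gives D_7. The Hessian of g at 0 is [[0, 0], [0, 0]] with rank 0, so corank 2. A Groebner basis of the Jacobian ideal J(g) in C{p,q} is {p*q^2, p*q/4 + q^3, p^2 - p*q}; counting standard monomials gives mu = 5. Corank 2; j^3 = 2*p^2*(p - q) has shape L^2 M (L != M), so D-series; mu = 5 gives D_5. f is D_7 but g is D_5, hence not right-equivalent.

No.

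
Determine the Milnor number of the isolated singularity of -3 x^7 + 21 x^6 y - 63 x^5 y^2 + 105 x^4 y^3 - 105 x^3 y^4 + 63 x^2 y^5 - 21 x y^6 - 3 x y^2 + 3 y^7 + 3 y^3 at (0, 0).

8

The Hessian of f at 0 has rank 0. Corank 2; j^3 = -3*y^2*(x - y) has shape L^2 M (L != M), so D-series; mu = 8 gives D_8.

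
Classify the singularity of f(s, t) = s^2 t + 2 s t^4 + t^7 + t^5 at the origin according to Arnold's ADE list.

The Hessian of f at 0 is [[0, 0], [0, 0]] with rank 0, so corank 2. A Groebner basis of the Jacobian ideal J(f) in C{s,t} is {s*t + t^4, s*t^2, s^2 - 5*s*t}; counting standard monomials gives mu = 6. Corank 2; j^3 = s^2*t has shape L^2 M (L != M), so D-series; mu = 6 gives D_6.

D6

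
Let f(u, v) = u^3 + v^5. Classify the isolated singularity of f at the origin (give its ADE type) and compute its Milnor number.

Type E8, Milnor number mu = 8.

The Hessian of f at 0 has rank 0. Corank 2; j^3 = u^3 is a perfect cube, so E-series; the 5-jet and mu = 8 give E_8.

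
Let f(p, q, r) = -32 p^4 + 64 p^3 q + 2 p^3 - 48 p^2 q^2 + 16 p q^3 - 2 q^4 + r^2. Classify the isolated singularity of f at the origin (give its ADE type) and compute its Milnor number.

Type E6, Milnor number mu = 6.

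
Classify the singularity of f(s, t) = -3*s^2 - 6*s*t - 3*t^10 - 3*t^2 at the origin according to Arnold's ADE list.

A_9

The Hessian of f at 0 has rank 1. Corank 1: A-series; mu = 9 gives A_9.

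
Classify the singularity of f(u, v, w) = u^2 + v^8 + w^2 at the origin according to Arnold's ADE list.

A_7

The Hessian of f at 0 is [[2, 0, 0], [0, 0, 0], [0, 0, 2]] with rank 2, so corank 1. A Groebner basis of the Jacobian ideal J(f) in C{u,v,w} is {v^7, u, w}; counting standard monomials gives mu = 7. Corank 1: A-series; mu = 7 gives A_7.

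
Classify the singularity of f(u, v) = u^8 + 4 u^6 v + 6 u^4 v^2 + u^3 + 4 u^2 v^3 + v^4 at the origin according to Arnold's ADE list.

E6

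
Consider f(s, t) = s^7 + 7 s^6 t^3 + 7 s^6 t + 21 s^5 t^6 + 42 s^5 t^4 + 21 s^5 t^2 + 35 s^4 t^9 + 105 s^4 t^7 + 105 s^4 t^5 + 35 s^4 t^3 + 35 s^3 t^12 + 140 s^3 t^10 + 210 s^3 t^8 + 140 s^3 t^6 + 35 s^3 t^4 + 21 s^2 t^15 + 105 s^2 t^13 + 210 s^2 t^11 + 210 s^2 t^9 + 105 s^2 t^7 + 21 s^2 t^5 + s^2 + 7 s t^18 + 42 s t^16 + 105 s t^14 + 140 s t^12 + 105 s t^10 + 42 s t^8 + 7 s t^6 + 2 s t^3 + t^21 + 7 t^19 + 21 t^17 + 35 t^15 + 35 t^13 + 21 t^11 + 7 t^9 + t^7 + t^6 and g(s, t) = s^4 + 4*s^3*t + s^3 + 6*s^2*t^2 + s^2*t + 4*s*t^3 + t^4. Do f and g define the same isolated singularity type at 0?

No.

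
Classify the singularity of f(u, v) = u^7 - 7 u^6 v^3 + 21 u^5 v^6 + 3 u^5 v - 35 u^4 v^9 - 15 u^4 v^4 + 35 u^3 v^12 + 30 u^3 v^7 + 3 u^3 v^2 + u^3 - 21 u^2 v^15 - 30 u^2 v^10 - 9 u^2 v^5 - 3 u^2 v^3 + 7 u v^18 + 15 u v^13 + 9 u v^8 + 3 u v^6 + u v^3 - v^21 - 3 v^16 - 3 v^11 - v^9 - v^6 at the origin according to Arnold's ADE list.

The Hessian of f at 0 is [[0, 0], [0, 0]] with rank 0, so corank 2. A Groebner basis of the Jacobian ideal J(f) in C{u,v} is {u^3, u*v^2, 3*u^2 + v^3}; counting standard monomials gives mu = 7. Corank 2; j^3 = u^3 is a perfect cube, so E-series; the 4-jet and mu = 7 give E_7.

E7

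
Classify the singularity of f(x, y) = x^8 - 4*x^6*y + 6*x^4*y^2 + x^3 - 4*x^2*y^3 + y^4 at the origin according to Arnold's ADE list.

E_6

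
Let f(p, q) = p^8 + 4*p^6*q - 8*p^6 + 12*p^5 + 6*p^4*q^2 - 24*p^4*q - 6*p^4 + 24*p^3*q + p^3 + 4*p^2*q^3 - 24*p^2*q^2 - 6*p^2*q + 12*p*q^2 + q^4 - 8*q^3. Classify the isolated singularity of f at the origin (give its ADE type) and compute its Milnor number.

The Hessian of f at 0 is [[0, 0], [0, 0]] with rank 0, so corank 2. A Groebner basis of the Jacobian ideal J(f) in C{p,q} is {p^3 - 3*p^2/4 + 3*p*q - 3*q^2, p^2*q - p^2/4 + p*q - q^2, -p^2/16 + p*q^2 + p*q/4 - q^2/4, q^3}; counting standard monomials gives mu = 6. Corank 2; j^3 = (p - 2*q)^3 is a perfect cube, so E-series; the 4-jet and mu = 6 give E_6.

Type E_{6}, Milnor number mu = 6.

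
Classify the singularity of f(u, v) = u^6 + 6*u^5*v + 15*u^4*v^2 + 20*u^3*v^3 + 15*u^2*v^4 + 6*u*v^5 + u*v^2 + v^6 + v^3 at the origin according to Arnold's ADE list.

D_{7}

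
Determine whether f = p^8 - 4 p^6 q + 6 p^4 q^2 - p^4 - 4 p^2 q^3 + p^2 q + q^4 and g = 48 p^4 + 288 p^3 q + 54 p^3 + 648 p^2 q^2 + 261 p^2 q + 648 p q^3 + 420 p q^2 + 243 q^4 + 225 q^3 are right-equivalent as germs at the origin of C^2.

Yes.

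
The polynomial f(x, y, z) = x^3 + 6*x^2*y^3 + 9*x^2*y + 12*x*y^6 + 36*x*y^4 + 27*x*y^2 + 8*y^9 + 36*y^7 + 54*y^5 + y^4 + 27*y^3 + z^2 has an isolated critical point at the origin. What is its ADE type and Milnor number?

Type E_6, Milnor number mu = 6.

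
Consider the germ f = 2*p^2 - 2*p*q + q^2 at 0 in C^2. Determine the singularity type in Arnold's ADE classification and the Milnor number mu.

Type A_1, Milnor number mu = 1.

The Hessian of f at 0 is [[4, -2], [-2, 2]] with rank 2, so corank 0. A Groebner basis of the Jacobian ideal J(f) in C{p,q} is {p, q}; counting standard monomials gives mu = 1. Corank 0: nondegenerate Morse point, so A_1.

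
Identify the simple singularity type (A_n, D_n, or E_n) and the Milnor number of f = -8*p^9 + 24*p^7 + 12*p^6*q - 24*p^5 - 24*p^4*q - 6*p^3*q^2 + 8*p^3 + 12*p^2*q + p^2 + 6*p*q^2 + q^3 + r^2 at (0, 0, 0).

Type A_2, Milnor number mu = 2.

The Hessian of f at 0 has rank 2. Corank 1: A-series; mu = 2 gives A_2.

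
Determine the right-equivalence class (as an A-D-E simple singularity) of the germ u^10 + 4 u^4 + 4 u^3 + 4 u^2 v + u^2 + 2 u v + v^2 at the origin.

A_9

The Hessian of f at 0 has rank 1. Corank 1: A-series; mu = 9 gives A_9.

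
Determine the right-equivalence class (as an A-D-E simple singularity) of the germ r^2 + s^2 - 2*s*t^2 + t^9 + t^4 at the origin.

A_{8}

The Hessian of f at 0 has rank 2. Corank 1: A-series; mu = 8 gives A_8.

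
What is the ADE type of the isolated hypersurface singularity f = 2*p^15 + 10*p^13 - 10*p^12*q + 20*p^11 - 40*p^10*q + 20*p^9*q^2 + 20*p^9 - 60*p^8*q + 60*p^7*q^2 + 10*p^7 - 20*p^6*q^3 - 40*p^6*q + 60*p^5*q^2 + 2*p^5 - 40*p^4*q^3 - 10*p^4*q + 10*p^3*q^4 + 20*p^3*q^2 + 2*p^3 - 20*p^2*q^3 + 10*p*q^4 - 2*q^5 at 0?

The Hessian of f at 0 is [[0, 0], [0, 0]] with rank 0, so corank 2. A Groebner basis of the Jacobian ideal J(f) in C{p,q} is {q^5, p*q^3 - q^4/4, p^2}; counting standard monomials gives mu = 8. Corank 2; j^3 = 2*p^3 is a perfect cube, so E-series; the 5-jet and mu = 8 give E_8.

E_8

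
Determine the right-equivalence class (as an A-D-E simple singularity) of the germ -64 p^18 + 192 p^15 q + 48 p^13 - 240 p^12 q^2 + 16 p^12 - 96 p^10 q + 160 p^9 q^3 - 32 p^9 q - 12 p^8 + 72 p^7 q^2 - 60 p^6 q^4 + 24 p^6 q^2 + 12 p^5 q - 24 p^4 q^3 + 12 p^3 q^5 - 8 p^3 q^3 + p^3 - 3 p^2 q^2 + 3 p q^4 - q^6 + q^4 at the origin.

E_{6}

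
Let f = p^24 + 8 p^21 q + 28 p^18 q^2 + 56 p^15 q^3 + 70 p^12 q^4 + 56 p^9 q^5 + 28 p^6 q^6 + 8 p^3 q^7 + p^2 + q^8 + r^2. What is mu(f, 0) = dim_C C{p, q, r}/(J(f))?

7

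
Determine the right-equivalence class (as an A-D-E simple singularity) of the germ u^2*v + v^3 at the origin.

D_4

The Hessian of f at 0 has rank 0. Corank 2; j^3 = v*(u^2 + v^2) splits into three distinct lines over C (the quadratic factor has nonzero discriminant), so D_4.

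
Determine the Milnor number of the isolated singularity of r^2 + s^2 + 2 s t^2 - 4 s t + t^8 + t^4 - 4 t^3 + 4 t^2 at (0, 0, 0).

7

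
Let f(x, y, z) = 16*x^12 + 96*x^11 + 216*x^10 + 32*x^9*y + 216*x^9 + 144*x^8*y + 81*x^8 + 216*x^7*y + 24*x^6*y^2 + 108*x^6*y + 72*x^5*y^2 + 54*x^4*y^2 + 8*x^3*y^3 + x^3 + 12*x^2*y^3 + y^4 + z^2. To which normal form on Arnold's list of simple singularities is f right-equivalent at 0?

E_{6}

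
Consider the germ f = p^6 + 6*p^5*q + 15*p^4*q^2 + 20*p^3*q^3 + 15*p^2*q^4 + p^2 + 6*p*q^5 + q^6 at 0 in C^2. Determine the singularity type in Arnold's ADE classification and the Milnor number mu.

The Hessian of f at 0 has rank 1. Corank 1: A-series; mu = 5 gives A_5.

Type A_{5}, Milnor number mu = 5.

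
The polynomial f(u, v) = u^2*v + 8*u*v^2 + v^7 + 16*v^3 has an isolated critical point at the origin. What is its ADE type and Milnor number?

Type D_{8}, Milnor number mu = 8.

The Hessian of f at 0 is [[0, 0], [0, 0]] with rank 0, so corank 2. A Groebner basis of the Jacobian ideal J(f) in C{u,v} is {u^2/7 + v^6 - 16*v^2/7, u^3 + 64*v^3, u*v + 4*v^2}; counting standard monomials gives mu = 8. Corank 2; j^3 = v*(u + 4*v)^2 has shape L^2 M (L != M), so D-series; mu = 8 gives D_8.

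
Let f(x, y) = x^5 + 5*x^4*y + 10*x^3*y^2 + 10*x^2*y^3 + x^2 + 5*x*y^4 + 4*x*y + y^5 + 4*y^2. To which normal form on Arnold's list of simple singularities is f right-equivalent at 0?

A_{4}

The Hessian of f at 0 has rank 1. Corank 1: A-series; mu = 4 gives A_4.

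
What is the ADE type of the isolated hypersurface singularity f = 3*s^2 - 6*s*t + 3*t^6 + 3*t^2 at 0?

A5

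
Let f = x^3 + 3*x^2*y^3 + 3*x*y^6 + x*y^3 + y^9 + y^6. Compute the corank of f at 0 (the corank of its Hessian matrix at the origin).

2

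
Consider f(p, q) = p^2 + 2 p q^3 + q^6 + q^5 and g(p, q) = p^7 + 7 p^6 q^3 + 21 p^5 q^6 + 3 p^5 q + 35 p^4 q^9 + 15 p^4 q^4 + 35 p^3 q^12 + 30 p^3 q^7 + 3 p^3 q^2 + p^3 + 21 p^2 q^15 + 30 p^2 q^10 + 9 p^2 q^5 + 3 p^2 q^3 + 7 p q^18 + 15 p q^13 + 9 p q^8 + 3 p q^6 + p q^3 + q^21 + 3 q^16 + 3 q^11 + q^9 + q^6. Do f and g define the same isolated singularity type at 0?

No.

The Hessian of f at 0 is [[2, 0], [0, 0]] with rank 1, so corank 1. A Groebner basis of the Jacobian ideal J(f) in C{p,q} is {p + q^3, p^2, p*q}; counting standard monomials gives mu = 4. Corank 1: A-series; mu = 4 gives A_4. The Hessian of g at 0 is [[0, 0], [0, 0]] with rank 0, so corank 2. A Groebner basis of the Jacobian ideal J(g) in C{p,q} is {p^3, p*q^2, 3*p^2 + q^3}; counting standard monomials gives mu = 7. Corank 2; j^3 = p^3 is a perfect cube, so E-series; the 4-jet and mu = 7 give E_7. f is A_4 but g is E_7, hence not right-equivalent.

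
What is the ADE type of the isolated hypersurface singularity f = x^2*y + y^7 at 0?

The Hessian of f at 0 has rank 0. Corank 2; j^3 = x^2*y has shape L^2 M (L != M), so D-series; mu = 8 gives D_8.

D_{8}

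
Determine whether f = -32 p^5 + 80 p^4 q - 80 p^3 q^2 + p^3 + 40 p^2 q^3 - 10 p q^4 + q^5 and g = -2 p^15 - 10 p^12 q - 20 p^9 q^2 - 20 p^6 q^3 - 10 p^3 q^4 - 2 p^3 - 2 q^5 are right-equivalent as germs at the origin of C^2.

Yes.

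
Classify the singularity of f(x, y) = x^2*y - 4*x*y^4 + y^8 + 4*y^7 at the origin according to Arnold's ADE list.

D9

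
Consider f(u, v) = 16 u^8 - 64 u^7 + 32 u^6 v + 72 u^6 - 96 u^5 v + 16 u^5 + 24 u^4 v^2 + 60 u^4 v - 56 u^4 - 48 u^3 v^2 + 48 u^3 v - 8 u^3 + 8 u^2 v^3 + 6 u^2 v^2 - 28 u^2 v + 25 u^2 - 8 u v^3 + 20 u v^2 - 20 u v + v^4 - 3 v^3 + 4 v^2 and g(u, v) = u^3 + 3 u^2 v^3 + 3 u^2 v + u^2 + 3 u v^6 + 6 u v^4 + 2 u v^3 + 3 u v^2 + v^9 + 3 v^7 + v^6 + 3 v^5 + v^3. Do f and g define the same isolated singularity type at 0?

The Hessian of f at 0 is [[50, -20], [-20, 8]] with rank 1, so corank 1. A Groebner basis of the Jacobian ideal J(f) in C{u,v} is {v^2, u - 2*v/5}; counting standard monomials gives mu = 2. Corank 1: A-series; mu = 2 gives A_2. The Hessian of g at 0 is [[2, 0], [0, 0]] with rank 1, so corank 1. A Groebner basis of the Jacobian ideal J(g) in C{u,v} is {v^2, u}; counting standard monomials gives mu = 2. Corank 1: A-series; mu = 2 gives A_2. Both have type A_2, hence right-equivalent.

Yes.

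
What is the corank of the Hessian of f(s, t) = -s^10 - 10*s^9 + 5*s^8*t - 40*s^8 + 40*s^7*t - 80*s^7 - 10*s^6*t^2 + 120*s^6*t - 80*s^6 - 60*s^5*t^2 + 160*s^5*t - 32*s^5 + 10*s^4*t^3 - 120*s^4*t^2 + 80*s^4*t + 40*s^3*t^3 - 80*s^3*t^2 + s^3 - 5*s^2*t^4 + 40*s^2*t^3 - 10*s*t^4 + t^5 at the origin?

2

Hessian at 0 has rank 0.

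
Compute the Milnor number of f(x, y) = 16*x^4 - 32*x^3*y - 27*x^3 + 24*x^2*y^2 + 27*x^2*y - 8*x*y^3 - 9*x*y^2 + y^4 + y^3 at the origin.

The Hessian of f at 0 is [[0, 0], [0, 0]] with rank 0, so corank 2. A Groebner basis of the Jacobian ideal J(f) in C{x,y} is {y^4, x*y^2 - 7*y^3/18, x^2 - 2*x*y/3 + y^2/9}; counting standard monomials gives mu = 6. Corank 2; j^3 = -(3*x - y)^3 is a perfect cube, so E-series; the 4-jet and mu = 6 give E_6.

6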